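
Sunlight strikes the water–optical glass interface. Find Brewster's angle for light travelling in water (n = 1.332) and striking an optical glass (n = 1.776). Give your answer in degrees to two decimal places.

Brewster's condition: tan θ_B = n₂/n₁ = 1.776/1.332 = 1.3333. Taking the arctangent, θ_B = 53.13°.

θ_B ≈ 53.13°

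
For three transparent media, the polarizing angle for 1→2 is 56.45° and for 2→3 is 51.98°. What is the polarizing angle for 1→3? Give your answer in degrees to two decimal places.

θ_B ≈ 62.59°

tan θ_B(1→2) = n₂/n₁ = tan 56.45° = 1.5080.
tan θ_B(2→3) = n₃/n₂ = tan 51.98° = 1.2790.
n₃/n₁ = 1.9287. Then tan θ_B(1→3) = n₃/n₁, so θ_B(1→3) = arctan(1.9287) = 62.59°.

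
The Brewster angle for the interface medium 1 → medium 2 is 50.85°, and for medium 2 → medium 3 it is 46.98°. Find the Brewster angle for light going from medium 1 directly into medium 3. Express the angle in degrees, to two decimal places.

θ_B ≈ 52.78°

Each Brewster angle gives a ratio: n₂/n₁ = tan 50.85° = 1.2283, n₃/n₂ = tan 46.98° = 1.0716.
So n₃/n₁ = (n₂/n₁)(n₃/n₂) = 1.2283 × 1.0716 = 1.3163.
θ_B(1→3) = arctan(1.3163) = 52.78°.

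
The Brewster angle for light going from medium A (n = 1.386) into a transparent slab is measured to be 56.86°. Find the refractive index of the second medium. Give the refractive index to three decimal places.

n ≈ 2.123

Brewster's law: tan θ_B = n₂/n₁ (light incident in medium A, refracted into a transparent slab).
n₂ = n₁ tan θ_B = 1.386 × tan 56.86° = 2.123.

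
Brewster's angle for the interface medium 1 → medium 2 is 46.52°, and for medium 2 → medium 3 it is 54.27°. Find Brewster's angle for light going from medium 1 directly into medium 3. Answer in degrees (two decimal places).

θ_B ≈ 55.70°

Each Brewster angle gives a ratio: n₂/n₁ = tan 46.52° = 1.0545, n₃/n₂ = tan 54.27° = 1.3901.
n₃/n₁ = 1.4659. Then tan θ_B(1→3) = n₃/n₁, so θ_B(1→3) = arctan(1.4659) = 55.70°.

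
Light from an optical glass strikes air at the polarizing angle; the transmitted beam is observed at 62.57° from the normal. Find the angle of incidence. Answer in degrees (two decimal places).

θ_B ≈ 27.43°

Since the reflected and refracted rays are at right angles at the polarizing angle, θ_B + θ_t = 90°.
So θ_B = 90° − θ_t = 90° − 62.57° = 27.43°.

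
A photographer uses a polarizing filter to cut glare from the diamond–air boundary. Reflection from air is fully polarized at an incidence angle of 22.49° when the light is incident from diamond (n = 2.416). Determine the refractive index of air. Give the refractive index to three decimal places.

Full polarization of the reflected beam means tan θ_B = n₂/n₁, where n₁ is the incident medium (diamond).
n₂ = n₁ tan θ_B = 2.416 × tan 22.49° = 1.000.

n ≈ 1.000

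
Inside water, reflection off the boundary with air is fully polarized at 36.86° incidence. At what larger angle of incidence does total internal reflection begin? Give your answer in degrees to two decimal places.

From Brewster, n₂/n₁ = tan θ_B = tan 36.86° = 0.7497.
Then sin θ_c = n₂/n₁ = 0.7497, so θ_c = arcsin 0.7497 = 48.57°.

θ_c ≈ 48.57°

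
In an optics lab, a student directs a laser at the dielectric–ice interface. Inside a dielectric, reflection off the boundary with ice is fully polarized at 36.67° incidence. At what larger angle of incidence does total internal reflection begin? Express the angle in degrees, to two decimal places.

tan θ_B = n₂/n₁ = tan 36.67° = 0.7446.
Total internal reflection: sin θ_c = n₂/n₁ = 0.7446.
θ_c = arcsin(0.7446) = 48.12°.

θ_c ≈ 48.12°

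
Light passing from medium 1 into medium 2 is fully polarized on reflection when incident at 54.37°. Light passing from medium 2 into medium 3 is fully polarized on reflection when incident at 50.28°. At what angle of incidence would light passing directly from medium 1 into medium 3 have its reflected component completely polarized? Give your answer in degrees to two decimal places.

Each Brewster angle gives a ratio: n₂/n₁ = tan 54.37° = 1.3952, n₃/n₂ = tan 50.28° = 1.2037.
Multiplying, n₃/n₁ = 1.3952 × 1.2037 = 1.6794, and θ_B(1→3) = arctan 1.6794 = 59.23°.

θ_B ≈ 59.23°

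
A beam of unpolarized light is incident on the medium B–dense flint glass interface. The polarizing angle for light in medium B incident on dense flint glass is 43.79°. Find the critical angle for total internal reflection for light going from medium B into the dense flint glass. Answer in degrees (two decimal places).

tan θ_B = n₂/n₁ = tan 43.79° = 0.9586.
Total internal reflection: sin θ_c = n₂/n₁ = 0.9586.
θ_c = arcsin(0.9586) = 73.46°.

θ_c ≈ 73.46°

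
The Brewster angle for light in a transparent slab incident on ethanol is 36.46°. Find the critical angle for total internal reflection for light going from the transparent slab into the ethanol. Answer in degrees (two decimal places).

θ_c ≈ 47.64°

tan θ_B = n₂/n₁ = tan 36.46° = 0.7389.
Total internal reflection: sin θ_c = n₂/n₁ = 0.7389.
θ_c = arcsin(0.7389) = 47.64°.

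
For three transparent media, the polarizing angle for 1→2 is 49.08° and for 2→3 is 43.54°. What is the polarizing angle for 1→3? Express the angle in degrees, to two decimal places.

θ_B ≈ 47.63°

tan θ_B(1→2) = n₂/n₁ = tan 49.08° = 1.1536.
tan θ_B(2→3) = n₃/n₂ = tan 43.54° = 0.9503.
So n₃/n₁ = (n₂/n₁)(n₃/n₂) = 1.1536 × 0.9503 = 1.0963.
θ_B(1→3) = arctan(1.0963) = 47.63°.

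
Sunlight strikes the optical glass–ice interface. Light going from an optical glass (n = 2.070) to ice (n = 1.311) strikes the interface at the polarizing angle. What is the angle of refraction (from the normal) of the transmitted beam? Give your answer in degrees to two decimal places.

First find Brewster's angle: tan θ_B = 1.311/2.070 = 0.6333, giving θ_B = 32.35°.
Since θ_B + θ_t = 90° at Brewster incidence, θ_t = 90° − 32.35° = 57.65°.

θ_t ≈ 57.65°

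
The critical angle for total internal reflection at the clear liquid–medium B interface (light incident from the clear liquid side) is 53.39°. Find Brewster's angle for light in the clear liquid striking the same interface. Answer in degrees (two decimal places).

sin θ_c = n₂/n₁, so n₂/n₁ = sin 53.39° = 0.8027.
Brewster: tan θ_B = n₂/n₁ = 0.8027.
θ_B = arctan(0.8027) = 38.75°.

θ_B ≈ 38.75°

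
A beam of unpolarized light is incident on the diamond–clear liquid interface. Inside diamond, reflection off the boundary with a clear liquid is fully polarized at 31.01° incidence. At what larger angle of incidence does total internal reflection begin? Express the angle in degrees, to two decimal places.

θ_c ≈ 36.95°

From Brewster, n₂/n₁ = tan θ_B = tan 31.01° = 0.6011.
Then sin θ_c = n₂/n₁ = 0.6011, so θ_c = arcsin 0.6011 = 36.95°.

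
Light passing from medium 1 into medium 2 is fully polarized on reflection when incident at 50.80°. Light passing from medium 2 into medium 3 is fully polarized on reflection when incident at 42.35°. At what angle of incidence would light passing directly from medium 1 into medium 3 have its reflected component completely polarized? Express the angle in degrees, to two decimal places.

θ_B ≈ 48.18°

tan θ_B(1→2) = n₂/n₁ = tan 50.80° = 1.2261.
tan θ_B(2→3) = n₃/n₂ = tan 42.35° = 0.9115.
Multiplying, n₃/n₁ = 1.2261 × 0.9115 = 1.1176, and θ_B(1→3) = arctan 1.1176 = 48.18°.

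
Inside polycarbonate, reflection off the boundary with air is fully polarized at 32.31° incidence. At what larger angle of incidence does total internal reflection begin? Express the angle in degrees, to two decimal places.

tan θ_B = n₂/n₁ = tan 32.31° = 0.6324.
Total internal reflection: sin θ_c = n₂/n₁ = 0.6324.
θ_c = arcsin(0.6324) = 39.23°.

θ_c ≈ 39.23°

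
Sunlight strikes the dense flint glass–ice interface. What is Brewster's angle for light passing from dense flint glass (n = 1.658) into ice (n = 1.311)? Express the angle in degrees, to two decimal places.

θ_B ≈ 38.33°

Brewster's condition: tan θ_B = n₂/n₁ = 1.311/1.658 = 0.7907.
θ_B = arctan(0.7907) = 38.33°.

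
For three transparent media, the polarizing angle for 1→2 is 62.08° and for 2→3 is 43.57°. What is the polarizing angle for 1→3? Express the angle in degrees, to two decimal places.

θ_B ≈ 60.88°

n₂/n₁ = tan 62.08° = 1.8871 and n₃/n₂ = tan 43.57° = 0.9513.
n₃/n₁ = 1.7952. Then tan θ_B(1→3) = n₃/n₁, so θ_B(1→3) = arctan(1.7952) = 60.88°.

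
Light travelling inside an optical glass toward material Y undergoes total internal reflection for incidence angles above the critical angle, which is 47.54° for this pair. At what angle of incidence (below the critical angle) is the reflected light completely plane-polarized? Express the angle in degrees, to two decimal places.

sin θ_c = n₂/n₁, so n₂/n₁ = sin 47.54° = 0.7377.
Brewster: tan θ_B = n₂/n₁ = 0.7377.
θ_B = arctan(0.7377) = 36.42°.

θ_B ≈ 36.42°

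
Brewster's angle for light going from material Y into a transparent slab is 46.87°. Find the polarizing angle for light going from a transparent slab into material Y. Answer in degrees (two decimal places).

The two Brewster angles are complementary: θ_B' = 90° − θ_B = 90° − 46.87° = 43.13°.

θ_B' ≈ 43.13°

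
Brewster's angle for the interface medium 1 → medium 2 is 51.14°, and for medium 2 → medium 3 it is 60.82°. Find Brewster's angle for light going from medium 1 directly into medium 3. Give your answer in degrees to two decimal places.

θ_B ≈ 65.77°

n₂/n₁ = tan 51.14° = 1.2411 and n₃/n₂ = tan 60.82° = 1.7908.
So n₃/n₁ = (n₂/n₁)(n₃/n₂) = 1.2411 × 1.7908 = 2.2225.
θ_B(1→3) = arctan(2.2225) = 65.77°.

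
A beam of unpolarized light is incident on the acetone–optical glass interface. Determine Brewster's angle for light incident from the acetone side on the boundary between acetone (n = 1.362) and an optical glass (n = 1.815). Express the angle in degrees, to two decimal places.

Brewster's condition: tan θ_B = n₂/n₁ = 1.815/1.362 = 1.3326.
So θ_B = arctan 1.3326 = 53.11°.

θ_B ≈ 53.11°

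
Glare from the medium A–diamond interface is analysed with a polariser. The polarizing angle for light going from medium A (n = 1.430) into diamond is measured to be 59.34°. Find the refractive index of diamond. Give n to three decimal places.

Full polarization of the reflected beam means tan θ_B = n₂/n₁, where n₁ is the incident medium (medium A).
n₂ = n₁ tan θ_B = 1.430 × tan 59.34° = 2.412.

n ≈ 2.412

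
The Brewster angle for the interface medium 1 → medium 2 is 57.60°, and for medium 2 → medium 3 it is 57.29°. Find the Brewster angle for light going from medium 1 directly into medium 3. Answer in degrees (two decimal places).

θ_B ≈ 67.83°

n₂/n₁ = tan 57.60° = 1.5757 and n₃/n₂ = tan 57.29° = 1.5571.
n₃/n₁ = 2.4535. Then tan θ_B(1→3) = n₃/n₁, so θ_B(1→3) = arctan(2.4535) = 67.83°.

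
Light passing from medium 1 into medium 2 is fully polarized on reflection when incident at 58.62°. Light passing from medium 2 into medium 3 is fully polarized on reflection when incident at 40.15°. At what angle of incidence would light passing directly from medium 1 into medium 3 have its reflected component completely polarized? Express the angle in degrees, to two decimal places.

n₂/n₁ = tan 58.62° = 1.6395 and n₃/n₂ = tan 40.15° = 0.8436.
Multiplying, n₃/n₁ = 1.6395 × 0.8436 = 1.3831, and θ_B(1→3) = arctan 1.3831 = 54.13°.

θ_B ≈ 54.13°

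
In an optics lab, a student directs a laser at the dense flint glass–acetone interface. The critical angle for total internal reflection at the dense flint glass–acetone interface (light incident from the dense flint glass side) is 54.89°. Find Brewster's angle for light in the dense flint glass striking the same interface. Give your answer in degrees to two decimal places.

θ_B ≈ 39.28°

n₂/n₁ = sin θ_c = sin 54.89° = 0.8180.
tan θ_B equals the same ratio, so θ_B = arctan(0.8180) = 39.28°.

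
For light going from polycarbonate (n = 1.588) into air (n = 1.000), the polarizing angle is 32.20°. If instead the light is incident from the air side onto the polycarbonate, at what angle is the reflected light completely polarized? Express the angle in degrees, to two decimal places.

The two Brewster angles are complementary: θ_B' = 90° − θ_B = 90° − 32.20° = 57.80°.

θ_B' ≈ 57.80°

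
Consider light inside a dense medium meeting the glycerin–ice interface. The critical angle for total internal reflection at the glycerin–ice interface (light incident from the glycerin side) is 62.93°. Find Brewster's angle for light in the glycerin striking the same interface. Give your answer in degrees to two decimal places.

sin θ_c = n₂/n₁, so n₂/n₁ = sin 62.93° = 0.8905.
Brewster: tan θ_B = n₂/n₁ = 0.8905.
θ_B = arctan(0.8905) = 41.68°.

θ_B ≈ 41.68°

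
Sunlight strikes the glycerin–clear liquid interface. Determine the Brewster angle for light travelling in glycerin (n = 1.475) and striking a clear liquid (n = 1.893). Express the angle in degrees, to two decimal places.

θ_B ≈ 52.07°

At Brewster's angle the reflected and refracted rays are perpendicular, which with Snell's law gives tan θ_B = n₂/n₁.
Here n₂/n₁ = 1.893/1.475 = 1.2834, and Brewster's law gives tan θ_B = n₂/n₁.
So θ_B = arctan 1.2834 = 52.07°.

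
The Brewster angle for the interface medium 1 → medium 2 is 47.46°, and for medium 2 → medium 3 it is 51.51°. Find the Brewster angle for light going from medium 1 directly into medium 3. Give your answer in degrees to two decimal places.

θ_B ≈ 53.88°

Each Brewster angle gives a ratio: n₂/n₁ = tan 47.46° = 1.0898, n₃/n₂ = tan 51.51° = 1.2576.
So n₃/n₁ = (n₂/n₁)(n₃/n₂) = 1.0898 × 1.2576 = 1.3705.
θ_B(1→3) = arctan(1.3705) = 53.88°.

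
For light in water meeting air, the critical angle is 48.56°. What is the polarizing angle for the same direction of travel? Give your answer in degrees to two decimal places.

θ_B ≈ 36.86°

At the critical angle sin θ_c = n₂/n₁, giving n₂/n₁ = sin 48.56° = 0.7496.
Then tan θ_B = n₂/n₁ = 0.7496, so θ_B = arctan 0.7496 = 36.86°.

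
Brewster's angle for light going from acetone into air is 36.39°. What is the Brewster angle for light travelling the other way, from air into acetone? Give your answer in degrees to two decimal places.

θ_B' ≈ 53.61°

tan θ_B' = n₁/n₂ = 1/tan θ_B, so θ_B' = 90° − θ_B.
θ_B' = 90° − 36.39° = 53.61°.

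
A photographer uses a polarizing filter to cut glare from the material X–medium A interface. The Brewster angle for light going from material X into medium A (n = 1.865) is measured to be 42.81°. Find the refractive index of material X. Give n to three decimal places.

At the Brewster angle, tan θ_B = n₂/n₁ with n₁ on the incident side (material X) and n₂ on the transmitted side (medium A).
n₁ = n₂ / tan θ_B = 1.865 / tan 42.81° = 2.013.

n ≈ 2.013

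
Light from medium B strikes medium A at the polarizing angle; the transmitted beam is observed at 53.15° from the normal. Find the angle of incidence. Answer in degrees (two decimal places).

At Brewster's angle the reflected and refracted rays are perpendicular, so θ_B + θ_t = 90°.
So θ_B = 90° − θ_t = 90° − 53.15° = 36.85°.

θ_B ≈ 36.85°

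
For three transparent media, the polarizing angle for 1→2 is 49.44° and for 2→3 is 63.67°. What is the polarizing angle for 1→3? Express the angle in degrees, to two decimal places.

tan θ_B(1→2) = n₂/n₁ = tan 49.44° = 1.1684.
tan θ_B(2→3) = n₃/n₂ = tan 63.67° = 2.0207.
So n₃/n₁ = (n₂/n₁)(n₃/n₂) = 1.1684 × 2.0207 = 2.3609.
θ_B(1→3) = arctan(2.3609) = 67.04°.

θ_B ≈ 67.04°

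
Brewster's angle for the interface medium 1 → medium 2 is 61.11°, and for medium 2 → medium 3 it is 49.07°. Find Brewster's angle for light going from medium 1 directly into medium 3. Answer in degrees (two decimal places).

θ_B ≈ 64.43°

Each Brewster angle gives a ratio: n₂/n₁ = tan 61.11° = 1.8122, n₃/n₂ = tan 49.07° = 1.1532.
So n₃/n₁ = (n₂/n₁)(n₃/n₂) = 1.8122 × 1.1532 = 2.0899.
θ_B(1→3) = arctan(2.0899) = 64.43°.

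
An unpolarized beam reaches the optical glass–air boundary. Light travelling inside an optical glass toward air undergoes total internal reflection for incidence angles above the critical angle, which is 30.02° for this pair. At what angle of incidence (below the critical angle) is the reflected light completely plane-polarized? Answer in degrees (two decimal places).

At the critical angle sin θ_c = n₂/n₁, giving n₂/n₁ = sin 30.02° = 0.5003.
Then tan θ_B = n₂/n₁ = 0.5003, so θ_B = arctan 0.5003 = 26.58°.

θ_B ≈ 26.58°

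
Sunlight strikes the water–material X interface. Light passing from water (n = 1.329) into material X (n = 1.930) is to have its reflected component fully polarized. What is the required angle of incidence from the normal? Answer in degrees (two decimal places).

θ_B ≈ 55.45°

Brewster's condition: tan θ_B = n₂/n₁ = 1.930/1.329 = 1.4522.
So θ_B = arctan 1.4522 = 55.45°.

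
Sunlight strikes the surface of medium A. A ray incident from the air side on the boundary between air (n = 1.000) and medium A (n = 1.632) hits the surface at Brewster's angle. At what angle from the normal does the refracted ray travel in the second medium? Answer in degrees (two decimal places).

θ_t ≈ 31.50°

tan θ_B = n₂/n₁ = 1.632/1.000 = 1.6320, so θ_B = 58.50°.
The refracted ray is perpendicular to the reflected ray, so θ_t = 90° − θ_B = 31.50°.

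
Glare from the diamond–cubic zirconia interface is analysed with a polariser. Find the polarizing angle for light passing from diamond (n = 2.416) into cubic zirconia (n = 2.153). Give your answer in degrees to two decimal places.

At Brewster's angle the reflected and refracted rays are perpendicular, which with Snell's law gives tan θ_B = n₂/n₁.
Here n₂/n₁ = 2.153/2.416 = 0.8911, and Brewster's law gives tan θ_B = n₂/n₁. Taking the arctangent, θ_B = 41.71°.

θ_B ≈ 41.71°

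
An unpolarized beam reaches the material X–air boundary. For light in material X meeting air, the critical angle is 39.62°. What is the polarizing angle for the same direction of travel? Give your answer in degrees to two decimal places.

θ_B ≈ 32.53°

At the critical angle sin θ_c = n₂/n₁, giving n₂/n₁ = sin 39.62° = 0.6377.
Then tan θ_B = n₂/n₁ = 0.6377, so θ_B = arctan 0.6377 = 32.53°.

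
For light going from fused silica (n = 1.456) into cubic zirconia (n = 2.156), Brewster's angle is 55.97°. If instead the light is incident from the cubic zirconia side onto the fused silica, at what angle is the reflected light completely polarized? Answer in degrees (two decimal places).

tan θ_B' = n₁/n₂ = 1/tan θ_B, so θ_B' = 90° − θ_B.
θ_B' = 90° − 55.97° = 34.03°.

θ_B' ≈ 34.03°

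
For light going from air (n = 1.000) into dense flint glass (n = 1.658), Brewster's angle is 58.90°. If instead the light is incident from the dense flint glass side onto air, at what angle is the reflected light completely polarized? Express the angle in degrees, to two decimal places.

θ_B' ≈ 31.10°

Reversing the direction swaps n₁ and n₂, so tan θ_B' = 1/tan θ_B and θ_B' = 90° − θ_B.
Hence θ_B' = 90° − 58.90° = 31.10°.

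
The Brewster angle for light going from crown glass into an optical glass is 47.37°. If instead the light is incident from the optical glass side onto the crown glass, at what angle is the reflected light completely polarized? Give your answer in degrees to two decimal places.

tan θ_B' = n₁/n₂ = 1/tan θ_B, so θ_B' = 90° − θ_B.
θ_B' = 90° − 47.37° = 42.63°.

θ_B' ≈ 42.63°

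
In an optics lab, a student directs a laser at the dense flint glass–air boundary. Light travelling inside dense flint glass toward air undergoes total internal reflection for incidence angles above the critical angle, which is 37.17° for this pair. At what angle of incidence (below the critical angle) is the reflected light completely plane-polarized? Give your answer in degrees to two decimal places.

n₂/n₁ = sin θ_c = sin 37.17° = 0.6042.
tan θ_B equals the same ratio, so θ_B = arctan(0.6042) = 31.14°.

θ_B ≈ 31.14°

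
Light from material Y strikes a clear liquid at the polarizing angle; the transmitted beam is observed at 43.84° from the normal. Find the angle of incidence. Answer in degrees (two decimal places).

θ_B ≈ 46.16°

At Brewster's angle the reflected and refracted rays are perpendicular, so θ_B + θ_t = 90°.
So θ_B = 90° − θ_t = 90° − 43.84° = 46.16°.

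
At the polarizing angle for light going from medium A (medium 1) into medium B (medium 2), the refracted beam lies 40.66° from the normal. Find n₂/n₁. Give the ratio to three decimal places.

θ_B + θ_t = 90°, so θ_B = 90° − 40.66° = 49.34°.
tan θ_B = n₂/n₁, so n₂/n₁ = tan 49.34° = 1.164.

n₂/n₁ ≈ 1.164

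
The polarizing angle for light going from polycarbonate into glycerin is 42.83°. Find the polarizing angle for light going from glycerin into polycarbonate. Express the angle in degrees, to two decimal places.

θ_B' ≈ 47.17°

tan θ_B' = n₁/n₂ = 1/tan θ_B, so θ_B' = 90° − θ_B.
θ_B' = 90° − 42.83° = 47.17°.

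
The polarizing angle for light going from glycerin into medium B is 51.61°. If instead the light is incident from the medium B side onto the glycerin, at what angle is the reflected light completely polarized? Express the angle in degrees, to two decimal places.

θ_B' ≈ 38.39°

The two Brewster angles are complementary: θ_B' = 90° − θ_B = 90° − 51.61° = 38.39°.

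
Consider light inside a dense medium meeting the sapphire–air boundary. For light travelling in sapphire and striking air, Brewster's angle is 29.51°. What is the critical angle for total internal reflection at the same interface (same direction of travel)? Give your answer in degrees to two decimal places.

θ_c ≈ 34.47°

tan θ_B = n₂/n₁ = tan 29.51° = 0.5660.
Total internal reflection: sin θ_c = n₂/n₁ = 0.5660.
θ_c = arcsin(0.5660) = 34.47°.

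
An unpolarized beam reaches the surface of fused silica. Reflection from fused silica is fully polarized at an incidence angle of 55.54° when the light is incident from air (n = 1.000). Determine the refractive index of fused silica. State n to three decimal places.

n ≈ 1.457

At Brewster's angle, tan θ_B = n₂/n₁ with n₁ on the incident side (air) and n₂ on the transmitted side (fused silica).
n₂ = n₁ tan θ_B = 1.000 × tan 55.54° = 1.457.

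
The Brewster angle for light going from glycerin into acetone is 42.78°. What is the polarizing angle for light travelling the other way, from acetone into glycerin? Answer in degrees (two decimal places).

Reversing the direction swaps n₁ and n₂, so tan θ_B' = 1/tan θ_B and θ_B' = 90° − θ_B.
Hence θ_B' = 90° − 42.78° = 47.22°.

θ_B' ≈ 47.22°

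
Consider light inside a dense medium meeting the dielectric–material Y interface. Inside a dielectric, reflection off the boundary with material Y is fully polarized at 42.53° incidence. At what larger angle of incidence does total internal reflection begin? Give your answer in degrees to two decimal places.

From Brewster, n₂/n₁ = tan θ_B = tan 42.53° = 0.9173.
Then sin θ_c = n₂/n₁ = 0.9173, so θ_c = arcsin 0.9173 = 66.53°.

θ_c ≈ 66.53°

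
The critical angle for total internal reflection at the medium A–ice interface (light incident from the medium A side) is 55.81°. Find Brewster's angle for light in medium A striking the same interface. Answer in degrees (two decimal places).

θ_B ≈ 39.60°

At the critical angle sin θ_c = n₂/n₁, giving n₂/n₁ = sin 55.81° = 0.8272.
Then tan θ_B = n₂/n₁ = 0.8272, so θ_B = arctan 0.8272 = 39.60°.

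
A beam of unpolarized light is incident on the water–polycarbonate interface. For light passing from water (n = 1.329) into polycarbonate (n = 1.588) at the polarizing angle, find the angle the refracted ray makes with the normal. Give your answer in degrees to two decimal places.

tan θ_B = n₂/n₁ = 1.588/1.329 = 1.1949, so θ_B = 50.07°.
At Brewster's angle the reflected and refracted rays are perpendicular, so θ_t = 90° − θ_B = 90° − 50.07° = 39.93°.

θ_t ≈ 39.93°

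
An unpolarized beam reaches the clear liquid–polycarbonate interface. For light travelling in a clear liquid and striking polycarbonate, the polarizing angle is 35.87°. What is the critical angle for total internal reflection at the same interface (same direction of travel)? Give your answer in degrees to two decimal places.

tan θ_B = n₂/n₁ = tan 35.87° = 0.7231.
Total internal reflection: sin θ_c = n₂/n₁ = 0.7231.
θ_c = arcsin(0.7231) = 46.31°.

θ_c ≈ 46.31°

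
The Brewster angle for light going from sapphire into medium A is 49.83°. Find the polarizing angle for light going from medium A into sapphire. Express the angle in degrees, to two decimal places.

tan θ_B' = n₁/n₂ = 1/tan θ_B, so θ_B' = 90° − θ_B.
θ_B' = 90° − 49.83° = 40.17°.

θ_B' ≈ 40.17°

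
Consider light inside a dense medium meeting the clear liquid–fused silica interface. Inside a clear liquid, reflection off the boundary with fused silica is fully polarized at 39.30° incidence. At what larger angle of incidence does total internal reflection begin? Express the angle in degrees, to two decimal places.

θ_c ≈ 54.93°

n₂/n₁ = tan 39.30° = 0.8185; the critical angle satisfies sin θ_c = n₂/n₁.
θ_c = arcsin(0.8185) = 54.93°.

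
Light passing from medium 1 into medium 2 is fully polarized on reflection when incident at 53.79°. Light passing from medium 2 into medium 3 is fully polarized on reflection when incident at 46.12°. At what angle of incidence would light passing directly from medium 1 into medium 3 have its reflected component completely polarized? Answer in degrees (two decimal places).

θ_B ≈ 54.85°

tan θ_B(1→2) = n₂/n₁ = tan 53.79° = 1.3658.
tan θ_B(2→3) = n₃/n₂ = tan 46.12° = 1.0399.
So n₃/n₁ = (n₂/n₁)(n₃/n₂) = 1.3658 × 1.0399 = 1.4203.
θ_B(1→3) = arctan(1.4203) = 54.85°.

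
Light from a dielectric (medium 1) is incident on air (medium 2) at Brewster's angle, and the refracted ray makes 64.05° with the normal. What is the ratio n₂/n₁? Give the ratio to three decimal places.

n₂/n₁ ≈ 0.487

At Brewster incidence θ_B = 90° − θ_t = 90° − 64.05° = 25.95°.
tan θ_B = n₂/n₁, so n₂/n₁ = tan 25.95° = 0.487.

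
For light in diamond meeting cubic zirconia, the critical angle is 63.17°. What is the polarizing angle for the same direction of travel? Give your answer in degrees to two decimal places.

At the critical angle sin θ_c = n₂/n₁, giving n₂/n₁ = sin 63.17° = 0.8923.
Then tan θ_B = n₂/n₁ = 0.8923, so θ_B = arctan 0.8923 = 41.74°.

θ_B ≈ 41.74°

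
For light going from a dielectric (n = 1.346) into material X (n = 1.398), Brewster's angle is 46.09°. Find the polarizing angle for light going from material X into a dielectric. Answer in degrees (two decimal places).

tan θ_B' = n₁/n₂ = 1/tan θ_B, so θ_B' = 90° − θ_B.
θ_B' = 90° − 46.09° = 43.91°.

θ_B' ≈ 43.91°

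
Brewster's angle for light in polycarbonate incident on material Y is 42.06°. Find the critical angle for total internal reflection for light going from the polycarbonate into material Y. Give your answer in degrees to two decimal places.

θ_c ≈ 64.46°

From Brewster, n₂/n₁ = tan θ_B = tan 42.06° = 0.9023.
Then sin θ_c = n₂/n₁ = 0.9023, so θ_c = arcsin 0.9023 = 64.46°.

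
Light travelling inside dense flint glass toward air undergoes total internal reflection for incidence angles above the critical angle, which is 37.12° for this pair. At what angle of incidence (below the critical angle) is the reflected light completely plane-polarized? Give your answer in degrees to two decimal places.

θ_B ≈ 31.11°

At the critical angle sin θ_c = n₂/n₁, giving n₂/n₁ = sin 37.12° = 0.6035.
Then tan θ_B = n₂/n₁ = 0.6035, so θ_B = arctan 0.6035 = 31.11°.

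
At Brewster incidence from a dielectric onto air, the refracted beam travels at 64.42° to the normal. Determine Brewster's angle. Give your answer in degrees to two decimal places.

Since the reflected and refracted rays are at right angles at the polarizing angle, θ_B + θ_t = 90°.
So θ_B = 90° − θ_t = 90° − 64.42° = 25.58°.

θ_B ≈ 25.58°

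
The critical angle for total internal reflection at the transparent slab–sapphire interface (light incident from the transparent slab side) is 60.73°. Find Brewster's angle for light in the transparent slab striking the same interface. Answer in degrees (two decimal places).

At the critical angle sin θ_c = n₂/n₁, giving n₂/n₁ = sin 60.73° = 0.8723.
Then tan θ_B = n₂/n₁ = 0.8723, so θ_B = arctan 0.8723 = 41.10°.

θ_B ≈ 41.10°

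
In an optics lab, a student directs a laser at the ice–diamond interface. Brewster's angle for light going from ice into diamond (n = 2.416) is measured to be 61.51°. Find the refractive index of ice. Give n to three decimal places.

At Brewster's angle, tan θ_B = n₂/n₁ with n₁ on the incident side (ice) and n₂ on the transmitted side (diamond).
n₁ = n₂ / tan θ_B = 2.416 / tan 61.51° = 1.311.

n ≈ 1.311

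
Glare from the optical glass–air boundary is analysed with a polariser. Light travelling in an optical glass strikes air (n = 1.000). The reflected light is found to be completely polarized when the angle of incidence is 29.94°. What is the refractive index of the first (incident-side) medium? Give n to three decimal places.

Full polarization of the reflected beam means tan θ_B = n₂/n₁, where n₁ is the incident medium (an optical glass).
n₁ = n₂ / tan θ_B = 1.000 / tan 29.94° = 1.736.

n ≈ 1.736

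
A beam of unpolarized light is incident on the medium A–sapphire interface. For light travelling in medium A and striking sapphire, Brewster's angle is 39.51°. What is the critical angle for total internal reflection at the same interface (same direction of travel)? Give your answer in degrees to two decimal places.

n₂/n₁ = tan 39.51° = 0.8246; the critical angle satisfies sin θ_c = n₂/n₁.
θ_c = arcsin(0.8246) = 55.55°.

θ_c ≈ 55.55°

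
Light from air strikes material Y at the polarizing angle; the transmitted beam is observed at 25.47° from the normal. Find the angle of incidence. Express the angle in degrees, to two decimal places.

θ_B ≈ 64.53°

Since the reflected and refracted rays are at right angles at the polarizing angle, θ_B + θ_t = 90°.
θ_B = 90° − 25.47° = 64.53°.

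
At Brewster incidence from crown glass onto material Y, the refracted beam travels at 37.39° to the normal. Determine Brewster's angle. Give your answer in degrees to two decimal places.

θ_B ≈ 52.61°

At Brewster's angle the reflected and refracted rays are perpendicular, so θ_B + θ_t = 90°.
θ_B = 90° − 37.39° = 52.61°.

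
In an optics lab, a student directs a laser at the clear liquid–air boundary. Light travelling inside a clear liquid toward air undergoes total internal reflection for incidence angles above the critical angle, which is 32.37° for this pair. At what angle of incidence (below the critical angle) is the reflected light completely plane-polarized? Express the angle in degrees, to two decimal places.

At the critical angle sin θ_c = n₂/n₁, giving n₂/n₁ = sin 32.37° = 0.5354.
Then tan θ_B = n₂/n₁ = 0.5354, so θ_B = arctan 0.5354 = 28.16°.

θ_B ≈ 28.16°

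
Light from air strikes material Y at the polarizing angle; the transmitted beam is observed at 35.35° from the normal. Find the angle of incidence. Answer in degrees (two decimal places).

Since the reflected and refracted rays are at right angles at the polarizing angle, θ_B + θ_t = 90°.
θ_B = 90° − 35.35° = 54.65°.

θ_B ≈ 54.65°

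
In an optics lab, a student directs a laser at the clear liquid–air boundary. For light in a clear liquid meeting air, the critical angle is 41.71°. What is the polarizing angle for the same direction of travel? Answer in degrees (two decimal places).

θ_B ≈ 33.64°

At the critical angle sin θ_c = n₂/n₁, giving n₂/n₁ = sin 41.71° = 0.6654.
Then tan θ_B = n₂/n₁ = 0.6654, so θ_B = arctan 0.6654 = 33.64°.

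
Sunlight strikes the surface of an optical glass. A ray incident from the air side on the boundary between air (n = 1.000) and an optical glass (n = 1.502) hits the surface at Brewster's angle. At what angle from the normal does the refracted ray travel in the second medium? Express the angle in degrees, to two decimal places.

θ_t ≈ 33.65°

θ_B = arctan(n₂/n₁) = arctan(1.502/1.000) = 56.35°.
At Brewster's angle the reflected and refracted rays are perpendicular, so θ_t = 90° − θ_B = 90° − 56.35° = 33.65°.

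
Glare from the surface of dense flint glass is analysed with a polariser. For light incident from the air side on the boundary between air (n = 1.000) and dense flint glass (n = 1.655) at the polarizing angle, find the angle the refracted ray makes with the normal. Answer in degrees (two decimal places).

θ_t ≈ 31.14°

θ_B = arctan(n₂/n₁) = arctan(1.655/1.000) = 58.86°.
Since θ_B + θ_t = 90° at Brewster incidence, θ_t = 90° − 58.86° = 31.14°.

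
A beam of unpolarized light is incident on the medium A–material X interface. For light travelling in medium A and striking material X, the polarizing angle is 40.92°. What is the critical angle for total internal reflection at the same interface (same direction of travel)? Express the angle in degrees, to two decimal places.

θ_c ≈ 60.09°

tan θ_B = n₂/n₁ = tan 40.92° = 0.8668.
Total internal reflection: sin θ_c = n₂/n₁ = 0.8668.
θ_c = arcsin(0.8668) = 60.09°.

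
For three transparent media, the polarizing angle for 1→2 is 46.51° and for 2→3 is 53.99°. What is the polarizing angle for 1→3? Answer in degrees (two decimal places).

θ_B ≈ 55.41°

tan θ_B(1→2) = n₂/n₁ = tan 46.51° = 1.0541.
tan θ_B(2→3) = n₃/n₂ = tan 53.99° = 1.3759.
So n₃/n₁ = (n₂/n₁)(n₃/n₂) = 1.0541 × 1.3759 = 1.4504.
θ_B(1→3) = arctan(1.4504) = 55.41°.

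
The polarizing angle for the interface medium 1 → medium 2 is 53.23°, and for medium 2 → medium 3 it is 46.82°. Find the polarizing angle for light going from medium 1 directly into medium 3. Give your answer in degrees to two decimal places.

Each Brewster angle gives a ratio: n₂/n₁ = tan 53.23° = 1.3382, n₃/n₂ = tan 46.82° = 1.0656.
n₃/n₁ = 1.4260. Then tan θ_B(1→3) = n₃/n₁, so θ_B(1→3) = arctan(1.4260) = 54.96°.

θ_B ≈ 54.96°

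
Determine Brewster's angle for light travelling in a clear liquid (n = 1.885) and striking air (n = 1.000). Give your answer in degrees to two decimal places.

At Brewster's angle the reflected and refracted rays are perpendicular, which with Snell's law gives tan θ_B = n₂/n₁.
Brewster's condition: tan θ_B = n₂/n₁ = 1.000/1.885 = 0.5305.
So θ_B = arctan 0.5305 = 27.95°.

θ_B ≈ 27.95°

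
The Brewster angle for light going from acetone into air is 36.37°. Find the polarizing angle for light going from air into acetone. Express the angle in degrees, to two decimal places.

tan θ_B' = n₁/n₂ = 1/tan θ_B, so θ_B' = 90° − θ_B.
θ_B' = 90° − 36.37° = 53.63°.

θ_B' ≈ 53.63°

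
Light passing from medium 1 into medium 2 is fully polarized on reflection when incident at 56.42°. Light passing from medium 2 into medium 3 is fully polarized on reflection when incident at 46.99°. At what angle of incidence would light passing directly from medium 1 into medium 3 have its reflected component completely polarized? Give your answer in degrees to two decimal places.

tan θ_B(1→2) = n₂/n₁ = tan 56.42° = 1.5063.
tan θ_B(2→3) = n₃/n₂ = tan 46.99° = 1.0720.
n₃/n₁ = 1.6147. Then tan θ_B(1→3) = n₃/n₁, so θ_B(1→3) = arctan(1.6147) = 58.23°.

θ_B ≈ 58.23°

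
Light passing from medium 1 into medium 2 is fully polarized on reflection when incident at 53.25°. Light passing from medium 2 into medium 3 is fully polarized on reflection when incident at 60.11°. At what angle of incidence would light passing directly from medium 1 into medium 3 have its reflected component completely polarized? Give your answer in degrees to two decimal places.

θ_B ≈ 66.77°

Each Brewster angle gives a ratio: n₂/n₁ = tan 53.25° = 1.3392, n₃/n₂ = tan 60.11° = 1.7398.
So n₃/n₁ = (n₂/n₁)(n₃/n₂) = 1.3392 × 1.7398 = 2.3298.
θ_B(1→3) = arctan(2.3298) = 66.77°.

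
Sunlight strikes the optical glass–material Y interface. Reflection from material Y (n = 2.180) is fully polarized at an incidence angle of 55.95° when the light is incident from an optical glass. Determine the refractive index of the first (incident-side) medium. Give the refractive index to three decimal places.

At the Brewster angle, tan θ_B = n₂/n₁ with n₁ on the incident side (an optical glass) and n₂ on the transmitted side (material Y).
n₁ = n₂ / tan θ_B = 2.180 / tan 55.95° = 1.473.

n ≈ 1.473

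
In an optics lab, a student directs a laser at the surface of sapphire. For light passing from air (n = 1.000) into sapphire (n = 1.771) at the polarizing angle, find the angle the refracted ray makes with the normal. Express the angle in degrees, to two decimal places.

θ_t ≈ 29.45°

First find Brewster's angle: tan θ_B = 1.771/1.000 = 1.7710, giving θ_B = 60.55°.
Since θ_B + θ_t = 90° at Brewster incidence, θ_t = 90° − 60.55° = 29.45°.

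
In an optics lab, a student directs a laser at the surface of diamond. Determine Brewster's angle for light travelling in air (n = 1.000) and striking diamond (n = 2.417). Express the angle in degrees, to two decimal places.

θ_B ≈ 67.52°

At Brewster's angle the reflected and refracted rays are perpendicular, which with Snell's law gives tan θ_B = n₂/n₁.
Here n₂/n₁ = 2.417/1.000 = 2.4170, and Brewster's law gives tan θ_B = n₂/n₁.
So θ_B = arctan 2.4170 = 67.52°.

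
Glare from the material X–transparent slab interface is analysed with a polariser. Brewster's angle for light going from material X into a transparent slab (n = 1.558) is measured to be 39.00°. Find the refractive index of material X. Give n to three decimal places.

n ≈ 1.924

Brewster's law: tan θ_B = n₂/n₁ (light incident in material X, refracted into a transparent slab).
n₁ = n₂ / tan θ_B = 1.558 / tan 39.00° = 1.924.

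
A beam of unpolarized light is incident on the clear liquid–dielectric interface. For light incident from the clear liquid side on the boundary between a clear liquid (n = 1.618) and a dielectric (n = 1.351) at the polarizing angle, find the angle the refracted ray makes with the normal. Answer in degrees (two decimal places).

θ_B = arctan(n₂/n₁) = arctan(1.351/1.618) = 39.86°.
At Brewster's angle the reflected and refracted rays are perpendicular, so θ_t = 90° − θ_B = 90° − 39.86° = 50.14°.

θ_t ≈ 50.14°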